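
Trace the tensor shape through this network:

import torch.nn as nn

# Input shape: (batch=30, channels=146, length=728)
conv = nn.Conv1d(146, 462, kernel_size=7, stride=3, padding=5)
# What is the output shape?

Input shape: (30, 146, 728)
Output shape: (30, 462, 244)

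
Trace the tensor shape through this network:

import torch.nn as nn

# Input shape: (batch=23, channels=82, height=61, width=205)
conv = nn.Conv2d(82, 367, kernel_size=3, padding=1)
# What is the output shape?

Input shape: (23, 82, 61, 205)
Output shape: (23, 367, 61, 205)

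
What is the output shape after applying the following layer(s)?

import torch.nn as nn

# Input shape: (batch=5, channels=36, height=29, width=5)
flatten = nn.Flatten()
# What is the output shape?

Input shape: (5, 36, 29, 5)
Output shape: (5, 5220)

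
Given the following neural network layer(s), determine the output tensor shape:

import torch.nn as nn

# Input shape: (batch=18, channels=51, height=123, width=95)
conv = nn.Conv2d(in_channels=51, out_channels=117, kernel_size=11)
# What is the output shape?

Input shape: (18, 51, 123, 95)
Output shape: (18, 117, 113, 85)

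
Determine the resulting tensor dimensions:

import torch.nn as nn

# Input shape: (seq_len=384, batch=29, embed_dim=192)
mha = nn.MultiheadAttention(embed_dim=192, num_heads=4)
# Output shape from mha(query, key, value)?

Input shape: (384, 29, 192)
Output shape: (384, 29, 192)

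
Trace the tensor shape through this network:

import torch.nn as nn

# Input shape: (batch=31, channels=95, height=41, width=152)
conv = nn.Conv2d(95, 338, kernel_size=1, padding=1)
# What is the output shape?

Input shape: (31, 95, 41, 152)
Output shape: (31, 338, 43, 154)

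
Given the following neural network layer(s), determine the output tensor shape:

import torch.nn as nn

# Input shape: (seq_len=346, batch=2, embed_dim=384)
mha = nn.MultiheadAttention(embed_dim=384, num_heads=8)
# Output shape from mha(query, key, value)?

Input shape: (346, 2, 384)
Output shape: (346, 2, 384)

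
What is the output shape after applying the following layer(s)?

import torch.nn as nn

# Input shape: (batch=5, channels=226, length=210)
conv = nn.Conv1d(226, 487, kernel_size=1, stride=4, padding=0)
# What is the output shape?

Input shape: (5, 226, 210)
Output shape: (5, 487, 53)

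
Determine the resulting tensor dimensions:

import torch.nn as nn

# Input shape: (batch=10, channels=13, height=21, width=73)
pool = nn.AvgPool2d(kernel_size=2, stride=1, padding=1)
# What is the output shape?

Input shape: (10, 13, 21, 73)
Output shape: (10, 13, 22, 74)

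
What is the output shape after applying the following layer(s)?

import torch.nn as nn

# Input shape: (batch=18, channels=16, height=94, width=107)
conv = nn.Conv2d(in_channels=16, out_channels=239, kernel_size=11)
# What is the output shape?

Input shape: (18, 16, 94, 107)
Output shape: (18, 239, 84, 97)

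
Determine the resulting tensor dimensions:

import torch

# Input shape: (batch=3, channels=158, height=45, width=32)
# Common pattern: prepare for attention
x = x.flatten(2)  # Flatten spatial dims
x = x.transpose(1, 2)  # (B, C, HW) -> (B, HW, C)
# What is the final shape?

Input shape: (3, 158, 45, 32)
  -> after flatten(2): (3, 158, 1440)
Output shape: (3, 1440, 158)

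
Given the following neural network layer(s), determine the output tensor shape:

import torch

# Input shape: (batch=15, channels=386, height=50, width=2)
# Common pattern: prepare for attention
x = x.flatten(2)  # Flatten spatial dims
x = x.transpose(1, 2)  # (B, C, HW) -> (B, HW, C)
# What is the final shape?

Input shape: (15, 386, 50, 2)
  -> after flatten(2): (15, 386, 100)
Output shape: (15, 100, 386)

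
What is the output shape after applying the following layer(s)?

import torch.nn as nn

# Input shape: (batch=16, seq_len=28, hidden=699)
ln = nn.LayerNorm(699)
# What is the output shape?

Input shape: (16, 28, 699)
Output shape: (16, 28, 699)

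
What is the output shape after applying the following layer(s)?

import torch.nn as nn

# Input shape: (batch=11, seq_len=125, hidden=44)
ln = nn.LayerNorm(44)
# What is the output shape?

Input shape: (11, 125, 44)
Output shape: (11, 125, 44)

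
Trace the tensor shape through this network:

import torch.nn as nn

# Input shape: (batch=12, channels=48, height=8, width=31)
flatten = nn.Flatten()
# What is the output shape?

Input shape: (12, 48, 8, 31)
Output shape: (12, 11904)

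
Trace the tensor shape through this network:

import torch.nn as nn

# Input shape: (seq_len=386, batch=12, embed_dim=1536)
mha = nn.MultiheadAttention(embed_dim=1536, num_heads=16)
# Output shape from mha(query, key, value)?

Input shape: (386, 12, 1536)
Output shape: (386, 12, 1536)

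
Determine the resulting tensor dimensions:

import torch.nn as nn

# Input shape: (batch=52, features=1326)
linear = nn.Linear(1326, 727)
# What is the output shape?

Input shape: (52, 1326)
Output shape: (52, 727)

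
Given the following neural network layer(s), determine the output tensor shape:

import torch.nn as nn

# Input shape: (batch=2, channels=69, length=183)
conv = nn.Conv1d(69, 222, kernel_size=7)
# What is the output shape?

Input shape: (2, 69, 183)
Output shape: (2, 222, 177)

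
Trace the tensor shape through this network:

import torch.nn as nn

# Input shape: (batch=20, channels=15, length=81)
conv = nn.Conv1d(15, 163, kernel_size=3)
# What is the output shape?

Input shape: (20, 15, 81)
Output shape: (20, 163, 79)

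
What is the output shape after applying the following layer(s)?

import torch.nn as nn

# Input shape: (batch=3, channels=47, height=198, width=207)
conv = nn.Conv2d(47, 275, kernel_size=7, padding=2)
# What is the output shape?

Input shape: (3, 47, 198, 207)
Output shape: (3, 275, 196, 205)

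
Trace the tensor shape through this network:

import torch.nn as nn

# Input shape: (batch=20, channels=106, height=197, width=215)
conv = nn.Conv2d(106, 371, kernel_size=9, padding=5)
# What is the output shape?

Input shape: (20, 106, 197, 215)
Output shape: (20, 371, 199, 217)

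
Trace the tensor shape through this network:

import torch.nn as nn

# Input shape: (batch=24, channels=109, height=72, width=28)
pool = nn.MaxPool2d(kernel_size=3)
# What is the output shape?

Input shape: (24, 109, 72, 28)
Output shape: (24, 109, 24, 9)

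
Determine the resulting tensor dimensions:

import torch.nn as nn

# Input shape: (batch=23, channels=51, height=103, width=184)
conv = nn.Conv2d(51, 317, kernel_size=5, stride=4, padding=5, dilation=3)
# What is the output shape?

Input shape: (23, 51, 103, 184)
Output shape: (23, 317, 26, 46)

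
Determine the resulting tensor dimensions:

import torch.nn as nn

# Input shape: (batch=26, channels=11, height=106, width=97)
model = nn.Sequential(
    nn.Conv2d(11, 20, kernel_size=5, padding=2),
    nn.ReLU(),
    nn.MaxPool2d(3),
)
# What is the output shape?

Input shape: (26, 11, 106, 97)
  -> after Conv2d: (26, 20, 106, 97)
  -> after ReLU: (26, 20, 106, 97)
Output shape: (26, 20, 35, 32)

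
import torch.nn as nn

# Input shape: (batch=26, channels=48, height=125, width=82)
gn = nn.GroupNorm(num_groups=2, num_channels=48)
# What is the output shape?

Input shape: (26, 48, 125, 82)
Output shape: (26, 48, 125, 82)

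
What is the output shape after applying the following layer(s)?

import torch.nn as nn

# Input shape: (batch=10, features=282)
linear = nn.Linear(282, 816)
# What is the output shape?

Input shape: (10, 282)
Output shape: (10, 816)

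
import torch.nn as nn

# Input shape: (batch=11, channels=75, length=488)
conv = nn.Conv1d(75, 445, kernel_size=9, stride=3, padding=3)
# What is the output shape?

Input shape: (11, 75, 488)
Output shape: (11, 445, 162)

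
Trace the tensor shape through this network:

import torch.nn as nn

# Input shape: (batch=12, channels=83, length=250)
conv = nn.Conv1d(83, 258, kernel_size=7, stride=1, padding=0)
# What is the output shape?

Input shape: (12, 83, 250)
Output shape: (12, 258, 244)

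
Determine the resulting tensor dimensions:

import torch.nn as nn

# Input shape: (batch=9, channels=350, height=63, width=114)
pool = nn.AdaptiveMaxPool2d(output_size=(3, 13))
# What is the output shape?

Input shape: (9, 350, 63, 114)
Output shape: (9, 350, 3, 13)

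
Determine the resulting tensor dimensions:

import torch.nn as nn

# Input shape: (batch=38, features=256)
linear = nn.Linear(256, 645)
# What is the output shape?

Input shape: (38, 256)
Output shape: (38, 645)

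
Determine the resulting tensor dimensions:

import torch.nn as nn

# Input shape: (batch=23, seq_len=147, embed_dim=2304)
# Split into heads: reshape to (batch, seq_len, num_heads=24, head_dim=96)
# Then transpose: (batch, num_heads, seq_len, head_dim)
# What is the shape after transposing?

Input shape: (23, 147, 2304)
  -> after reshape: (23, 147, 24, 96)
Output shape: (23, 24, 147, 96)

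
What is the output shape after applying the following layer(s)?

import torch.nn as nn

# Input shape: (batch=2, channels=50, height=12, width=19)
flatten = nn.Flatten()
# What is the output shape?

Input shape: (2, 50, 12, 19)
Output shape: (2, 11400)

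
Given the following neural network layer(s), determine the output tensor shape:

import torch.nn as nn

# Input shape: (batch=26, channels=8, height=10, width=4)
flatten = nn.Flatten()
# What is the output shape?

Input shape: (26, 8, 10, 4)
Output shape: (26, 320)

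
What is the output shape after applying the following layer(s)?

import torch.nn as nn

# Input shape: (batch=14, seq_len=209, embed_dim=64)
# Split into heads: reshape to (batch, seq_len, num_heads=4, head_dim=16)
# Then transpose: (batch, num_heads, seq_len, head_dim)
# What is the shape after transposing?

Input shape: (14, 209, 64)
  -> after reshape: (14, 209, 4, 16)
Output shape: (14, 4, 209, 16)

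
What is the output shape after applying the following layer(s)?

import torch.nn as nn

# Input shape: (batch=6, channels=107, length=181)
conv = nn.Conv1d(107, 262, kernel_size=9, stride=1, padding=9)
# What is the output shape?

Input shape: (6, 107, 181)
Output shape: (6, 262, 191)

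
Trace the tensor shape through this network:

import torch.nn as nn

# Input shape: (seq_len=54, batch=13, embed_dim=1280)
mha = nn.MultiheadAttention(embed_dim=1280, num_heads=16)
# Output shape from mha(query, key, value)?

Input shape: (54, 13, 1280)
Output shape: (54, 13, 1280)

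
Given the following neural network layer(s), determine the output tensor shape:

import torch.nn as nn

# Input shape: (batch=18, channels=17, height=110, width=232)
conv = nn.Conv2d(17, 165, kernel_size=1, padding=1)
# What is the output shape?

Input shape: (18, 17, 110, 232)
Output shape: (18, 165, 112, 234)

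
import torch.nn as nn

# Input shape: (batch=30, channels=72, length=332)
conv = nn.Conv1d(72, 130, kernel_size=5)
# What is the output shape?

Input shape: (30, 72, 332)
Output shape: (30, 130, 328)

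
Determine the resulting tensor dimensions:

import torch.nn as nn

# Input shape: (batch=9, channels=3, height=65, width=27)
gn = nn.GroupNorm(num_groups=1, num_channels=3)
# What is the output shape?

Input shape: (9, 3, 65, 27)
Output shape: (9, 3, 65, 27)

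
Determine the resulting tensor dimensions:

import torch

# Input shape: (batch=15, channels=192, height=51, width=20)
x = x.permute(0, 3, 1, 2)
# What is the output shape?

Input shape: (15, 192, 51, 20)
Output shape: (15, 20, 192, 51)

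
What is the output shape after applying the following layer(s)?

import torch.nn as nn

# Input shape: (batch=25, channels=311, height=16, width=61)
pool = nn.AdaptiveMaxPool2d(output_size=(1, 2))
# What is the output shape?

Input shape: (25, 311, 16, 61)
Output shape: (25, 311, 1, 2)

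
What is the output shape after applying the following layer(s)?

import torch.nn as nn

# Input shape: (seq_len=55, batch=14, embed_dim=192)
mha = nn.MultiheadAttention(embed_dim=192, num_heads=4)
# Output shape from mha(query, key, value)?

Input shape: (55, 14, 192)
Output shape: (55, 14, 192)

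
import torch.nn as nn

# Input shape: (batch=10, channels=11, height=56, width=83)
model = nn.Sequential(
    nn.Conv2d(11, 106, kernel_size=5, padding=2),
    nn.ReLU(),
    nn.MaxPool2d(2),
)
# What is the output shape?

Input shape: (10, 11, 56, 83)
  -> after Conv2d: (10, 106, 56, 83)
  -> after ReLU: (10, 106, 56, 83)
Output shape: (10, 106, 28, 41)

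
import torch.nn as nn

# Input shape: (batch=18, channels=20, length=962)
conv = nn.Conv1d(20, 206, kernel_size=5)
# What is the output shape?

Input shape: (18, 20, 962)
Output shape: (18, 206, 958)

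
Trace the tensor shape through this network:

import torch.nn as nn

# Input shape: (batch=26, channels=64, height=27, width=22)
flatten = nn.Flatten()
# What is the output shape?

Input shape: (26, 64, 27, 22)
Output shape: (26, 38016)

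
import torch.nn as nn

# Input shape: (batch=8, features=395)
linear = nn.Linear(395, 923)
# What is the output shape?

Input shape: (8, 395)
Output shape: (8, 923)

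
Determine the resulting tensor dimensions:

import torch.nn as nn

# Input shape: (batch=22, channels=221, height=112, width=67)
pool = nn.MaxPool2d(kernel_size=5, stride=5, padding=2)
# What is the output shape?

Input shape: (22, 221, 112, 67)
Output shape: (22, 221, 23, 14)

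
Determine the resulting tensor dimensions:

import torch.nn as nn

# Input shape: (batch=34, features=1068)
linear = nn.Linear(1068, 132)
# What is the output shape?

Input shape: (34, 1068)
Output shape: (34, 132)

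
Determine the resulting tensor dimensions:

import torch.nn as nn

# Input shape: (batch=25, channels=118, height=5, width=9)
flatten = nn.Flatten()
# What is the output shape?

Input shape: (25, 118, 5, 9)
Output shape: (25, 5310)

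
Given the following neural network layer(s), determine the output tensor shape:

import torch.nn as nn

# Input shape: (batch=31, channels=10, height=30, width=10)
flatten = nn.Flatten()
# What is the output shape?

Input shape: (31, 10, 30, 10)
Output shape: (31, 3000)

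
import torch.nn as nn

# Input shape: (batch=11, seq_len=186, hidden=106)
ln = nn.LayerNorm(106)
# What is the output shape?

Input shape: (11, 186, 106)
Output shape: (11, 186, 106)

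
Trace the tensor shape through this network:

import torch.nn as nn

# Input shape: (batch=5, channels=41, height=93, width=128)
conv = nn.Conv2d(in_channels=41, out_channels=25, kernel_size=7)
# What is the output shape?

Input shape: (5, 41, 93, 128)
Output shape: (5, 25, 87, 122)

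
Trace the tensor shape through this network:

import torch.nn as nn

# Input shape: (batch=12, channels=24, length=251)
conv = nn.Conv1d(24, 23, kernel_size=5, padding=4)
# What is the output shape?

Input shape: (12, 24, 251)
Output shape: (12, 23, 255)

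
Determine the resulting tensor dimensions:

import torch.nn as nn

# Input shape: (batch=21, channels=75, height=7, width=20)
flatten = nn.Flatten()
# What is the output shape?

Input shape: (21, 75, 7, 20)
Output shape: (21, 10500)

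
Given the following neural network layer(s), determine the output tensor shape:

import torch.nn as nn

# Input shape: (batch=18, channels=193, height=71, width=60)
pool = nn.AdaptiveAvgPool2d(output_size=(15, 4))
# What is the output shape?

Input shape: (18, 193, 71, 60)
Output shape: (18, 193, 15, 4)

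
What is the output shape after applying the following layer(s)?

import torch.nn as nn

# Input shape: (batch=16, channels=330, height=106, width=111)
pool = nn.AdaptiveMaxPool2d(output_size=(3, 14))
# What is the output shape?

Input shape: (16, 330, 106, 111)
Output shape: (16, 330, 3, 14)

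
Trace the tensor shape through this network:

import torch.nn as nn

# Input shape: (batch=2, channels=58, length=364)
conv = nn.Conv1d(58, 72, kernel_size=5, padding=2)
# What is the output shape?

Input shape: (2, 58, 364)
Output shape: (2, 72, 364)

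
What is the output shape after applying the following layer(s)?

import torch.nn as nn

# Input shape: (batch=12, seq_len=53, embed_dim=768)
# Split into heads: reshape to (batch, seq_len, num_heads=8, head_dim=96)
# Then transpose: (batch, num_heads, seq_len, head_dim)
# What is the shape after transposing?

Input shape: (12, 53, 768)
  -> after reshape: (12, 53, 8, 96)
Output shape: (12, 8, 53, 96)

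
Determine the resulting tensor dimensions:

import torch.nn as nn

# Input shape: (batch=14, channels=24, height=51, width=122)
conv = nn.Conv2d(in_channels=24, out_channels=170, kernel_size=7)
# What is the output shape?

Input shape: (14, 24, 51, 122)
Output shape: (14, 170, 45, 116)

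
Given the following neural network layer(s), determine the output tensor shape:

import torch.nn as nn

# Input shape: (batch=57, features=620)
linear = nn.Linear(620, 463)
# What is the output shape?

Input shape: (57, 620)
Output shape: (57, 463)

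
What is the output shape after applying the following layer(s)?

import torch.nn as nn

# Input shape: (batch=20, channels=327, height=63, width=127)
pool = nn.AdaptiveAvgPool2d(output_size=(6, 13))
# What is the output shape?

Input shape: (20, 327, 63, 127)
Output shape: (20, 327, 6, 13)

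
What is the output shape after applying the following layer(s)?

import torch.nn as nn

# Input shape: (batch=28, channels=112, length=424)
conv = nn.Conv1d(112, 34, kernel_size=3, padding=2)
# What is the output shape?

Input shape: (28, 112, 424)
Output shape: (28, 34, 426)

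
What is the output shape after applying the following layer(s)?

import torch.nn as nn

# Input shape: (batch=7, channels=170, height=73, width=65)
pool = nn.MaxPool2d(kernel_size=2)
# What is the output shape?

Input shape: (7, 170, 73, 65)
Output shape: (7, 170, 36, 32)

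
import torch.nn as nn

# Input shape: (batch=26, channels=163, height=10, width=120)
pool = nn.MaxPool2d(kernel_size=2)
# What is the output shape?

Input shape: (26, 163, 10, 120)
Output shape: (26, 163, 5, 60)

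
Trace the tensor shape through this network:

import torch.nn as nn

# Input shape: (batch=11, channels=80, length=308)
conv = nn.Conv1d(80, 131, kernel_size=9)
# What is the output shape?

Input shape: (11, 80, 308)
Output shape: (11, 131, 300)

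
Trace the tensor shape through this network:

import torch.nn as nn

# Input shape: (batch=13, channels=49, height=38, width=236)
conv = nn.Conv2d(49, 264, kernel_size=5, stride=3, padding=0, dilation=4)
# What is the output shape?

Input shape: (13, 49, 38, 236)
Output shape: (13, 264, 8, 74)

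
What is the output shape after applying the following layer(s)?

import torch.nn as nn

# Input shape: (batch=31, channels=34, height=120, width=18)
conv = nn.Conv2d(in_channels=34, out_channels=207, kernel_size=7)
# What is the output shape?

Input shape: (31, 34, 120, 18)
Output shape: (31, 207, 114, 12)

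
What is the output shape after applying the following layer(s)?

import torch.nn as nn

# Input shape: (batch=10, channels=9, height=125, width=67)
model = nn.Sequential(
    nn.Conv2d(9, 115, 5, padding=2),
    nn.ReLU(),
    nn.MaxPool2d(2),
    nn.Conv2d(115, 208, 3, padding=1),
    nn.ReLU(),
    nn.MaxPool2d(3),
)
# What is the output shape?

Input shape: (10, 9, 125, 67)
  -> after first Conv2d: (10, 115, 125, 67)
  -> after first MaxPool2d: (10, 115, 62, 33)
  -> after second Conv2d: (10, 208, 62, 33)
Output shape: (10, 208, 20, 11)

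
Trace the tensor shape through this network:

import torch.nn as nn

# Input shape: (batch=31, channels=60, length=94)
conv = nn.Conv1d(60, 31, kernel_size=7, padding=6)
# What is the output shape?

Input shape: (31, 60, 94)
Output shape: (31, 31, 100)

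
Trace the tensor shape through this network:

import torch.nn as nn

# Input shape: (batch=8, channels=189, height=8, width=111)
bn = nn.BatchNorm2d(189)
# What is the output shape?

Input shape: (8, 189, 8, 111)
Output shape: (8, 189, 8, 111)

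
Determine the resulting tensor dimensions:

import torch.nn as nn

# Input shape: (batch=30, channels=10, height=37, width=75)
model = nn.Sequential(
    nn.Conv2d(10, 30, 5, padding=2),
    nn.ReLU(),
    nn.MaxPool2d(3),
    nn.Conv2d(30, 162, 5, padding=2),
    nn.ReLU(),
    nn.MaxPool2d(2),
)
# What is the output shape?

Input shape: (30, 10, 37, 75)
  -> after first Conv2d: (30, 30, 37, 75)
  -> after first MaxPool2d: (30, 30, 12, 25)
  -> after second Conv2d: (30, 162, 12, 25)
Output shape: (30, 162, 6, 12)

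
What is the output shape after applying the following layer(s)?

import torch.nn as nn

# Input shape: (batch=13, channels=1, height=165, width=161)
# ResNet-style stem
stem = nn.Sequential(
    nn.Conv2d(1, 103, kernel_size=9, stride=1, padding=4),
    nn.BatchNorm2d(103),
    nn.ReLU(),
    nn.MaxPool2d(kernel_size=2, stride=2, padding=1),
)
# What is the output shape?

Input shape: (13, 1, 165, 161)
  -> after Conv2d 9x9 stride=1: (13, 103, 165, 161)
Output shape: (13, 103, 83, 81)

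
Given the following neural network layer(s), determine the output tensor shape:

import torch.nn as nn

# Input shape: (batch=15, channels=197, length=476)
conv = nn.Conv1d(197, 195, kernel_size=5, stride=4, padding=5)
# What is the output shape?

Input shape: (15, 197, 476)
Output shape: (15, 195, 121)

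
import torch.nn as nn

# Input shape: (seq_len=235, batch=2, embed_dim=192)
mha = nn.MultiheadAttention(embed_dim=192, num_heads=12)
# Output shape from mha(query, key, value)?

Input shape: (235, 2, 192)
Output shape: (235, 2, 192)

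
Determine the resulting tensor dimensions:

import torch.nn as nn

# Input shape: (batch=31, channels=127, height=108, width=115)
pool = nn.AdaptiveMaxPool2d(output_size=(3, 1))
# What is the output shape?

Input shape: (31, 127, 108, 115)
Output shape: (31, 127, 3, 1)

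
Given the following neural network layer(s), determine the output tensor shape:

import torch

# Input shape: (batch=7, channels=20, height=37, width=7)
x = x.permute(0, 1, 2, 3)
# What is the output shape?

Input shape: (7, 20, 37, 7)
Output shape: (7, 20, 37, 7)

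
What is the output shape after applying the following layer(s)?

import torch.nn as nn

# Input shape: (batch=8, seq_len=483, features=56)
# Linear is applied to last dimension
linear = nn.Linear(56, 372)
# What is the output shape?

Input shape: (8, 483, 56)
Output shape: (8, 483, 372)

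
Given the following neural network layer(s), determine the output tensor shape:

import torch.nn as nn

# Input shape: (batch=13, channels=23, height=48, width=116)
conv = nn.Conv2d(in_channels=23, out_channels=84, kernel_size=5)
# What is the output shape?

Input shape: (13, 23, 48, 116)
Output shape: (13, 84, 44, 112)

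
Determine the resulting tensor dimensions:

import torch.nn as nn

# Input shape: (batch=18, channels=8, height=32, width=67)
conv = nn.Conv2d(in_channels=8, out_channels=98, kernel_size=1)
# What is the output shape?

Input shape: (18, 8, 32, 67)
Output shape: (18, 98, 32, 67)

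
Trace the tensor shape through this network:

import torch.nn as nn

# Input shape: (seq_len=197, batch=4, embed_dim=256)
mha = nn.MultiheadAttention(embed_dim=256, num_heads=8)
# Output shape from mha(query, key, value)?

Input shape: (197, 4, 256)
Output shape: (197, 4, 256)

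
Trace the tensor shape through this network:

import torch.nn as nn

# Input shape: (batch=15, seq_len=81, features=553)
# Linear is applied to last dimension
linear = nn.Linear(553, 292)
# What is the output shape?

Input shape: (15, 81, 553)
Output shape: (15, 81, 292)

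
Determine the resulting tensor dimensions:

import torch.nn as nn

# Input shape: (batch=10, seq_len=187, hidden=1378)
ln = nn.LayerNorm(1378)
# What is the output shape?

Input shape: (10, 187, 1378)
Output shape: (10, 187, 1378)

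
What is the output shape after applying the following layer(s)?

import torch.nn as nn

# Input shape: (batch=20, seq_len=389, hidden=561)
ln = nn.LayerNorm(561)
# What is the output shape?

Input shape: (20, 389, 561)
Output shape: (20, 389, 561)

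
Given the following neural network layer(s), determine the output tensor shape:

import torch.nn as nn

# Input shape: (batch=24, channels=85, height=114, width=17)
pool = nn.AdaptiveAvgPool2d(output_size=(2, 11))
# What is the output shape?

Input shape: (24, 85, 114, 17)
Output shape: (24, 85, 2, 11)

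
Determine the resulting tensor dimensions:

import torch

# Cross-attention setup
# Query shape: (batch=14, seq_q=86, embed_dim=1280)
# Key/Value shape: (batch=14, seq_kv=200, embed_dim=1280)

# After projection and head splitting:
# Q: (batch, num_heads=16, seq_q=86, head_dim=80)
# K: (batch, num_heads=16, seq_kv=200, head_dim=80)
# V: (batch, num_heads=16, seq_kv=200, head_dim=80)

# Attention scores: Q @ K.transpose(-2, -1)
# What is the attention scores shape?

Input shape: (14, 86, 1280)
Output shape: (14, 16, 86, 200)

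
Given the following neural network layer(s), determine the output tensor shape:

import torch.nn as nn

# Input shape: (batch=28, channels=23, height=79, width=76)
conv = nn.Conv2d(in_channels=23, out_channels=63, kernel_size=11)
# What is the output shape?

Input shape: (28, 23, 79, 76)
Output shape: (28, 63, 69, 66)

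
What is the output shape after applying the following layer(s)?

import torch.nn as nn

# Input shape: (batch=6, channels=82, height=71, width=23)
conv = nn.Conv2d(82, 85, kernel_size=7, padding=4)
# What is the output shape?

Input shape: (6, 82, 71, 23)
Output shape: (6, 85, 73, 25)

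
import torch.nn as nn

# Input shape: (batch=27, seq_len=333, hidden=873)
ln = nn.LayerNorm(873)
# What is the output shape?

Input shape: (27, 333, 873)
Output shape: (27, 333, 873)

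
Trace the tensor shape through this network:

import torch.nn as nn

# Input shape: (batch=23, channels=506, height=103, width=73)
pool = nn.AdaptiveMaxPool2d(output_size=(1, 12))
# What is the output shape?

Input shape: (23, 506, 103, 73)
Output shape: (23, 506, 1, 12)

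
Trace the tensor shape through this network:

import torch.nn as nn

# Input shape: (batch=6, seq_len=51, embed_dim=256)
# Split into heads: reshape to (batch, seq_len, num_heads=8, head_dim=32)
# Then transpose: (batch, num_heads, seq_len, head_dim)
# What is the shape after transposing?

Input shape: (6, 51, 256)
  -> after reshape: (6, 51, 8, 32)
Output shape: (6, 8, 51, 32)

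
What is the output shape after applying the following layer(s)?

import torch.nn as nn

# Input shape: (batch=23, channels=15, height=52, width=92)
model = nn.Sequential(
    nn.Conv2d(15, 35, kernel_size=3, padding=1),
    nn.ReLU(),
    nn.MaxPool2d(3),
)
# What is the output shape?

Input shape: (23, 15, 52, 92)
  -> after Conv2d: (23, 35, 52, 92)
  -> after ReLU: (23, 35, 52, 92)
Output shape: (23, 35, 17, 30)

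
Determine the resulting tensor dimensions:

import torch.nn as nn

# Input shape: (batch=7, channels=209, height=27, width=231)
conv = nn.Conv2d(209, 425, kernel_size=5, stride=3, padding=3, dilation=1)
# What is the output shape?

Input shape: (7, 209, 27, 231)
Output shape: (7, 425, 10, 78)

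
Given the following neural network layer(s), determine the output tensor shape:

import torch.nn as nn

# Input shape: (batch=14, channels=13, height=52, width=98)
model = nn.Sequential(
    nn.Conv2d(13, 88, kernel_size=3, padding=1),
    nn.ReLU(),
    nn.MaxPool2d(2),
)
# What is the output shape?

Input shape: (14, 13, 52, 98)
  -> after Conv2d: (14, 88, 52, 98)
  -> after ReLU: (14, 88, 52, 98)
Output shape: (14, 88, 26, 49)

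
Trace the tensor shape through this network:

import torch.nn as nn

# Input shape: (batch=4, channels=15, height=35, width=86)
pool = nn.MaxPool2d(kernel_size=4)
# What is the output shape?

Input shape: (4, 15, 35, 86)
Output shape: (4, 15, 8, 21)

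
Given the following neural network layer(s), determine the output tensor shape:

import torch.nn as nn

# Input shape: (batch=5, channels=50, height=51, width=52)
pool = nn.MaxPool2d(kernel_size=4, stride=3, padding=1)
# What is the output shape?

Input shape: (5, 50, 51, 52)
Output shape: (5, 50, 17, 17)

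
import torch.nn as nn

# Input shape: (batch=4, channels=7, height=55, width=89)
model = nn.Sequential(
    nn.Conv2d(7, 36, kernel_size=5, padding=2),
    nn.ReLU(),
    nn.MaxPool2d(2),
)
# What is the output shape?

Input shape: (4, 7, 55, 89)
  -> after Conv2d: (4, 36, 55, 89)
  -> after ReLU: (4, 36, 55, 89)
Output shape: (4, 36, 27, 44)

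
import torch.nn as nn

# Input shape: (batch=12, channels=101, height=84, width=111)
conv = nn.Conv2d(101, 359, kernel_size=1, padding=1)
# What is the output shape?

Input shape: (12, 101, 84, 111)
Output shape: (12, 359, 86, 113)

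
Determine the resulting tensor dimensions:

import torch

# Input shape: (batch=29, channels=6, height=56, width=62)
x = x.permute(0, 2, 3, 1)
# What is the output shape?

Input shape: (29, 6, 56, 62)
Output shape: (29, 56, 62, 6)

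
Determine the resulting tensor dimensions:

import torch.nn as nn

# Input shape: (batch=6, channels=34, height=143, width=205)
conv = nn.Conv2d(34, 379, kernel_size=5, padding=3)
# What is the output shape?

Input shape: (6, 34, 143, 205)
Output shape: (6, 379, 145, 207)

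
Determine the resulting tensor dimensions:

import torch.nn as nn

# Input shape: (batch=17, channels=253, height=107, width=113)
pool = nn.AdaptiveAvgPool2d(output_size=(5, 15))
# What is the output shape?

Input shape: (17, 253, 107, 113)
Output shape: (17, 253, 5, 15)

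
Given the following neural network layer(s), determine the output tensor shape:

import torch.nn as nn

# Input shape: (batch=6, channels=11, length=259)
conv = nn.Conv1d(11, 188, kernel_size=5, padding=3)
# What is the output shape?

Input shape: (6, 11, 259)
Output shape: (6, 188, 261)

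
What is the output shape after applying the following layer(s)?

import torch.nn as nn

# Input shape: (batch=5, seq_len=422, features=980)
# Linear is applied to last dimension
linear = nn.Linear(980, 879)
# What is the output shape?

Input shape: (5, 422, 980)
Output shape: (5, 422, 879)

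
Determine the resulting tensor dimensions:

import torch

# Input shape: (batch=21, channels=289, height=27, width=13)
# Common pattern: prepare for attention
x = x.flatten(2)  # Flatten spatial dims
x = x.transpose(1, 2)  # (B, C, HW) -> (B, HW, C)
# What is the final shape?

Input shape: (21, 289, 27, 13)
  -> after flatten(2): (21, 289, 351)
Output shape: (21, 351, 289)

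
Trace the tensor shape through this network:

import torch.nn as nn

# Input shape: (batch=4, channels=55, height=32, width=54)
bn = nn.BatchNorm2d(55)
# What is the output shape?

Input shape: (4, 55, 32, 54)
Output shape: (4, 55, 32, 54)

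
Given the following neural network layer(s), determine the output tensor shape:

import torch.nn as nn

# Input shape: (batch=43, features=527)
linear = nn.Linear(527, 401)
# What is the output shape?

Input shape: (43, 527)
Output shape: (43, 401)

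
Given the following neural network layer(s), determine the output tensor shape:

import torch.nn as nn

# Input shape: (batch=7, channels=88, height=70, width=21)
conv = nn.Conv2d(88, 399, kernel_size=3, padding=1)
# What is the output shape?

Input shape: (7, 88, 70, 21)
Output shape: (7, 399, 70, 21)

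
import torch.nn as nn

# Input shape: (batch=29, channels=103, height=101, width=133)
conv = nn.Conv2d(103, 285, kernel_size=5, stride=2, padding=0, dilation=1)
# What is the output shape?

Input shape: (29, 103, 101, 133)
Output shape: (29, 285, 49, 65)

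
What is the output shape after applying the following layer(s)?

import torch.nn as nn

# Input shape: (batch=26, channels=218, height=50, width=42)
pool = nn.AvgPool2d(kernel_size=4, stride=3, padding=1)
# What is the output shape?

Input shape: (26, 218, 50, 42)
Output shape: (26, 218, 17, 14)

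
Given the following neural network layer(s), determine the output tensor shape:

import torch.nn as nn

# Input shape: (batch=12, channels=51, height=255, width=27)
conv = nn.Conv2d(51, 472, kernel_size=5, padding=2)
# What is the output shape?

Input shape: (12, 51, 255, 27)
Output shape: (12, 472, 255, 27)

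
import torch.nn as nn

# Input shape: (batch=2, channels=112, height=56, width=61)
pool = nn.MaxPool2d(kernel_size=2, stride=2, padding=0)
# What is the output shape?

Input shape: (2, 112, 56, 61)
Output shape: (2, 112, 28, 30)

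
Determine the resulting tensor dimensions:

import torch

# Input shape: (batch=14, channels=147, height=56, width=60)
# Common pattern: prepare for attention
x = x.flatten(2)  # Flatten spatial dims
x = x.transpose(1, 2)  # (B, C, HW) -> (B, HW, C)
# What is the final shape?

Input shape: (14, 147, 56, 60)
  -> after flatten(2): (14, 147, 3360)
Output shape: (14, 3360, 147)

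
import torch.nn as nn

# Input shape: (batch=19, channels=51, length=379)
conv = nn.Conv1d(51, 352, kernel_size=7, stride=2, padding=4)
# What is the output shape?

Input shape: (19, 51, 379)
Output shape: (19, 352, 191)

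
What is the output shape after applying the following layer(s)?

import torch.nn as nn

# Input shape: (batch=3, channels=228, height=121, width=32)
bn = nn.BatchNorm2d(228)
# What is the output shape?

Input shape: (3, 228, 121, 32)
Output shape: (3, 228, 121, 32)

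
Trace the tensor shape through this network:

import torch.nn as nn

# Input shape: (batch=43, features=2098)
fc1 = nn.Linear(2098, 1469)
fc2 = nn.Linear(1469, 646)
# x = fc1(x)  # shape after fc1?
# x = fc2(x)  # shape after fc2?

Input shape: (43, 2098)
  -> after fc1: (43, 1469)
Output shape: (43, 646)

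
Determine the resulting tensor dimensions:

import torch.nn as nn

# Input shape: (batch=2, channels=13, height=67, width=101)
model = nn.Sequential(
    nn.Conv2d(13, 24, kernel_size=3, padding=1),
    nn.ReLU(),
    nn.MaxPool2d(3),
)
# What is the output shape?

Input shape: (2, 13, 67, 101)
  -> after Conv2d: (2, 24, 67, 101)
  -> after ReLU: (2, 24, 67, 101)
Output shape: (2, 24, 22, 33)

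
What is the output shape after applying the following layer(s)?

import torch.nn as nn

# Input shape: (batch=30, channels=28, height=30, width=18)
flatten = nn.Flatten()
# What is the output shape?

Input shape: (30, 28, 30, 18)
Output shape: (30, 15120)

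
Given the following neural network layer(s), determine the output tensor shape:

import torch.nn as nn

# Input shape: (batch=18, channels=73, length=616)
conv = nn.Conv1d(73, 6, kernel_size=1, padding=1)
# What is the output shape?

Input shape: (18, 73, 616)
Output shape: (18, 6, 618)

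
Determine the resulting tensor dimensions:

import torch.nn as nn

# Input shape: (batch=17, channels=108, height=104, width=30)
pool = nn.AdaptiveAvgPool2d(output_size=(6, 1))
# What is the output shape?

Input shape: (17, 108, 104, 30)
Output shape: (17, 108, 6, 1)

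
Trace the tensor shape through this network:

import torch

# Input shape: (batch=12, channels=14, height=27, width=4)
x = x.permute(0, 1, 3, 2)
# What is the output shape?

Input shape: (12, 14, 27, 4)
Output shape: (12, 14, 4, 27)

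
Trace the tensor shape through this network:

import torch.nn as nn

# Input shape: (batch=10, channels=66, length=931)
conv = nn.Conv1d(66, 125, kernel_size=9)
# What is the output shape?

Input shape: (10, 66, 931)
Output shape: (10, 125, 923)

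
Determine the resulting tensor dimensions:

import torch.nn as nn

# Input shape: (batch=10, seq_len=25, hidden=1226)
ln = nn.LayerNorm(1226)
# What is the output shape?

Input shape: (10, 25, 1226)
Output shape: (10, 25, 1226)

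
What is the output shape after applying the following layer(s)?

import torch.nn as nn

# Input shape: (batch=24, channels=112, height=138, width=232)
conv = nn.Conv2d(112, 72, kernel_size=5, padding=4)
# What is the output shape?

Input shape: (24, 112, 138, 232)
Output shape: (24, 72, 142, 236)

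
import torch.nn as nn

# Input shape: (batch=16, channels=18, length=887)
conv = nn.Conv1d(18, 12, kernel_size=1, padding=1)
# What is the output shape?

Input shape: (16, 18, 887)
Output shape: (16, 12, 889)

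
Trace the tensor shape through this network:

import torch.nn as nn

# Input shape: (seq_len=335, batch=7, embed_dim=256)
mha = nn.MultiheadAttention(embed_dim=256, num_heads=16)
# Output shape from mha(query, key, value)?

Input shape: (335, 7, 256)
Output shape: (335, 7, 256)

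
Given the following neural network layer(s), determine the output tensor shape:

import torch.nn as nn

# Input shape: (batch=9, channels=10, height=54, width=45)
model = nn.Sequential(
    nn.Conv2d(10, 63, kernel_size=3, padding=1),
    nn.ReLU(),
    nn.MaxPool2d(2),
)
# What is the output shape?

Input shape: (9, 10, 54, 45)
  -> after Conv2d: (9, 63, 54, 45)
  -> after ReLU: (9, 63, 54, 45)
Output shape: (9, 63, 27, 22)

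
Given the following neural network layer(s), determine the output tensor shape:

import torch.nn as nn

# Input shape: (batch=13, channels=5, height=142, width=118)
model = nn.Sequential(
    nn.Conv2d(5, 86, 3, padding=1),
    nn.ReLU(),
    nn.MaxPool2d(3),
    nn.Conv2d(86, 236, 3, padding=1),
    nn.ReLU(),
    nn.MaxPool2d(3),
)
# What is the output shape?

Input shape: (13, 5, 142, 118)
  -> after first Conv2d: (13, 86, 142, 118)
  -> after first MaxPool2d: (13, 86, 47, 39)
  -> after second Conv2d: (13, 236, 47, 39)
Output shape: (13, 236, 15, 13)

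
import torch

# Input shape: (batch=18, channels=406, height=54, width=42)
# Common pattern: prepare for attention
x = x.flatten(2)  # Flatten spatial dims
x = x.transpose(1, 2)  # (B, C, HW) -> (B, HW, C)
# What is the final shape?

Input shape: (18, 406, 54, 42)
  -> after flatten(2): (18, 406, 2268)
Output shape: (18, 2268, 406)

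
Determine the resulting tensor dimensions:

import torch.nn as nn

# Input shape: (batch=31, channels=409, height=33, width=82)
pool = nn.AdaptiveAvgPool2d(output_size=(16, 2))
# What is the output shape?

Input shape: (31, 409, 33, 82)
Output shape: (31, 409, 16, 2)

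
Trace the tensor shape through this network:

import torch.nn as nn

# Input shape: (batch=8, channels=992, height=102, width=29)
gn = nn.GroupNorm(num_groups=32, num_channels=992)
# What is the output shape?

Input shape: (8, 992, 102, 29)
Output shape: (8, 992, 102, 29)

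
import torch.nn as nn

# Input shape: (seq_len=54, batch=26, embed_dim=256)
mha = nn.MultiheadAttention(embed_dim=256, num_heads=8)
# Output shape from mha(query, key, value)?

Input shape: (54, 26, 256)
Output shape: (54, 26, 256)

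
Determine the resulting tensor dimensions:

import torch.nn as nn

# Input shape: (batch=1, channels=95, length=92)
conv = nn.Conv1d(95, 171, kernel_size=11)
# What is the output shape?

Input shape: (1, 95, 92)
Output shape: (1, 171, 82)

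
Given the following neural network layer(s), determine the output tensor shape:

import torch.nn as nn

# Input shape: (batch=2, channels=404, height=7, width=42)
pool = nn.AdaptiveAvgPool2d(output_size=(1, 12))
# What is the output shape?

Input shape: (2, 404, 7, 42)
Output shape: (2, 404, 1, 12)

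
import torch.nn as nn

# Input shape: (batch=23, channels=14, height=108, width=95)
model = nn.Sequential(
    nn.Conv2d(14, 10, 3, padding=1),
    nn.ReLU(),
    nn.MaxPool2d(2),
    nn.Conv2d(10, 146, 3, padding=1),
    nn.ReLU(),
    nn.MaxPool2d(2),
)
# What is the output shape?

Input shape: (23, 14, 108, 95)
  -> after first Conv2d: (23, 10, 108, 95)
  -> after first MaxPool2d: (23, 10, 54, 47)
  -> after second Conv2d: (23, 146, 54, 47)
Output shape: (23, 146, 27, 23)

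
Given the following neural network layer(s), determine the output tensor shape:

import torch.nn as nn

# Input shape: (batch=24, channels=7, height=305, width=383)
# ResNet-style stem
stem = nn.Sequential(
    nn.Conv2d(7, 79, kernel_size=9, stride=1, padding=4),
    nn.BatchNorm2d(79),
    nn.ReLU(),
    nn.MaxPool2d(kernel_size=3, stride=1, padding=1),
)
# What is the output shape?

Input shape: (24, 7, 305, 383)
  -> after Conv2d 9x9 stride=1: (24, 79, 305, 383)
Output shape: (24, 79, 305, 383)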